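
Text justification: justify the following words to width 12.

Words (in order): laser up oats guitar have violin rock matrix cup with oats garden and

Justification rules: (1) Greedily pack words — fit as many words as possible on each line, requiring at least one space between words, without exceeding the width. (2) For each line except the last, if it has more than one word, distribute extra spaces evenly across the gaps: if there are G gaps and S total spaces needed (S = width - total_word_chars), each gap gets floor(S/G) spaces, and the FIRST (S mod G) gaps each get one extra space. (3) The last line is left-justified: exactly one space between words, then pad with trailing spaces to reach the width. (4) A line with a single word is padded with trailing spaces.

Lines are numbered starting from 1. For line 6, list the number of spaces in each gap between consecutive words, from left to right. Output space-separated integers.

Line 1: ['laser', 'up'] (min_width=8, slack=4)
Line 2: ['oats', 'guitar'] (min_width=11, slack=1)
Line 3: ['have', 'violin'] (min_width=11, slack=1)
Line 4: ['rock', 'matrix'] (min_width=11, slack=1)
Line 5: ['cup', 'with'] (min_width=8, slack=4)
Line 6: ['oats', 'garden'] (min_width=11, slack=1)
Line 7: ['and'] (min_width=3, slack=9)

Answer: 2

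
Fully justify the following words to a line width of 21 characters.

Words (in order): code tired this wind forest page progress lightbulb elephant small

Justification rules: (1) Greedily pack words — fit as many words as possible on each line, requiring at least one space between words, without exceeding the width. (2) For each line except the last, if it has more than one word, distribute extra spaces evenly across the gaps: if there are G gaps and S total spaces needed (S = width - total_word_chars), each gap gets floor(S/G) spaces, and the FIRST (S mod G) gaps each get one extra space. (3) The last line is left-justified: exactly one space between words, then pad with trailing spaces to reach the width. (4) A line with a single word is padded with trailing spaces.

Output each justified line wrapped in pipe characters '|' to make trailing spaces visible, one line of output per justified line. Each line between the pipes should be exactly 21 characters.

Answer: |code  tired this wind|
|forest  page progress|
|lightbulb    elephant|
|small                |

Derivation:
Line 1: ['code', 'tired', 'this', 'wind'] (min_width=20, slack=1)
Line 2: ['forest', 'page', 'progress'] (min_width=20, slack=1)
Line 3: ['lightbulb', 'elephant'] (min_width=18, slack=3)
Line 4: ['small'] (min_width=5, slack=16)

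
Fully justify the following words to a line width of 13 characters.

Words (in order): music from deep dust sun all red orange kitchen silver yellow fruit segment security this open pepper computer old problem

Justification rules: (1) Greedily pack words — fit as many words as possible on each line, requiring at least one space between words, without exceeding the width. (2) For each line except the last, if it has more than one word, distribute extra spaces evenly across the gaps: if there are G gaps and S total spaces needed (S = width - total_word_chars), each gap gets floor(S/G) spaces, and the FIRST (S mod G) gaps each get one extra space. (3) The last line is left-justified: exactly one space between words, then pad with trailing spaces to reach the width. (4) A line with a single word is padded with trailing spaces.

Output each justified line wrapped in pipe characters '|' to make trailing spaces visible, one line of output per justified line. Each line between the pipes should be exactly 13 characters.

Line 1: ['music', 'from'] (min_width=10, slack=3)
Line 2: ['deep', 'dust', 'sun'] (min_width=13, slack=0)
Line 3: ['all', 'red'] (min_width=7, slack=6)
Line 4: ['orange'] (min_width=6, slack=7)
Line 5: ['kitchen'] (min_width=7, slack=6)
Line 6: ['silver', 'yellow'] (min_width=13, slack=0)
Line 7: ['fruit', 'segment'] (min_width=13, slack=0)
Line 8: ['security', 'this'] (min_width=13, slack=0)
Line 9: ['open', 'pepper'] (min_width=11, slack=2)
Line 10: ['computer', 'old'] (min_width=12, slack=1)
Line 11: ['problem'] (min_width=7, slack=6)

Answer: |music    from|
|deep dust sun|
|all       red|
|orange       |
|kitchen      |
|silver yellow|
|fruit segment|
|security this|
|open   pepper|
|computer  old|
|problem      |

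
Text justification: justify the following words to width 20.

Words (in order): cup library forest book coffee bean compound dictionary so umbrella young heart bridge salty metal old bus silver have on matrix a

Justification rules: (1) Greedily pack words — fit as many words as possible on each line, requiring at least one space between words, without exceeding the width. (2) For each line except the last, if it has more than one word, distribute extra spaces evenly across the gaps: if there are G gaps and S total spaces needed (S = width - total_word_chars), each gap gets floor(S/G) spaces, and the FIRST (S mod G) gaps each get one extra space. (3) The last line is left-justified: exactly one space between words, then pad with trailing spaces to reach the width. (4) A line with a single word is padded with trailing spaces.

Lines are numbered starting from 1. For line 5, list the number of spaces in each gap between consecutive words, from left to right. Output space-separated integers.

Answer: 2 2

Derivation:
Line 1: ['cup', 'library', 'forest'] (min_width=18, slack=2)
Line 2: ['book', 'coffee', 'bean'] (min_width=16, slack=4)
Line 3: ['compound', 'dictionary'] (min_width=19, slack=1)
Line 4: ['so', 'umbrella', 'young'] (min_width=17, slack=3)
Line 5: ['heart', 'bridge', 'salty'] (min_width=18, slack=2)
Line 6: ['metal', 'old', 'bus', 'silver'] (min_width=20, slack=0)
Line 7: ['have', 'on', 'matrix', 'a'] (min_width=16, slack=4)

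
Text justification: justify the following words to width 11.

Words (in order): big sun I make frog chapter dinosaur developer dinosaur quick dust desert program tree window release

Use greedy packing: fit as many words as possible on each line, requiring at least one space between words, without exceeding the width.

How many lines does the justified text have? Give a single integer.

Line 1: ['big', 'sun', 'I'] (min_width=9, slack=2)
Line 2: ['make', 'frog'] (min_width=9, slack=2)
Line 3: ['chapter'] (min_width=7, slack=4)
Line 4: ['dinosaur'] (min_width=8, slack=3)
Line 5: ['developer'] (min_width=9, slack=2)
Line 6: ['dinosaur'] (min_width=8, slack=3)
Line 7: ['quick', 'dust'] (min_width=10, slack=1)
Line 8: ['desert'] (min_width=6, slack=5)
Line 9: ['program'] (min_width=7, slack=4)
Line 10: ['tree', 'window'] (min_width=11, slack=0)
Line 11: ['release'] (min_width=7, slack=4)
Total lines: 11

Answer: 11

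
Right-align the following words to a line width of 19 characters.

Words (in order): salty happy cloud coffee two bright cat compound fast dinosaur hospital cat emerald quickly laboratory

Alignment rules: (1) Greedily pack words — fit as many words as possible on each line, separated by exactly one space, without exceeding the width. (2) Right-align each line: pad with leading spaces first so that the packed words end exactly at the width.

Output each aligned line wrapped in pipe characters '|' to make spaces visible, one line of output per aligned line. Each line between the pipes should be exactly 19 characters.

Line 1: ['salty', 'happy', 'cloud'] (min_width=17, slack=2)
Line 2: ['coffee', 'two', 'bright'] (min_width=17, slack=2)
Line 3: ['cat', 'compound', 'fast'] (min_width=17, slack=2)
Line 4: ['dinosaur', 'hospital'] (min_width=17, slack=2)
Line 5: ['cat', 'emerald', 'quickly'] (min_width=19, slack=0)
Line 6: ['laboratory'] (min_width=10, slack=9)

Answer: |  salty happy cloud|
|  coffee two bright|
|  cat compound fast|
|  dinosaur hospital|
|cat emerald quickly|
|         laboratory|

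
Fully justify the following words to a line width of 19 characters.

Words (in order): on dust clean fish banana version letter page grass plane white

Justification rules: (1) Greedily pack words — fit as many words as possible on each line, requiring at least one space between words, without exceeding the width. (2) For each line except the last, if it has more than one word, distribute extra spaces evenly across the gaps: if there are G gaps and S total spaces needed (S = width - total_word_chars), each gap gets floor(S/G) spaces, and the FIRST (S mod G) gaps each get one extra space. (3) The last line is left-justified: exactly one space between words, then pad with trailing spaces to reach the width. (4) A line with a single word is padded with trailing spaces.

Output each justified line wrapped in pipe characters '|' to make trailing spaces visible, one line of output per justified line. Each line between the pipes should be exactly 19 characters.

Line 1: ['on', 'dust', 'clean', 'fish'] (min_width=18, slack=1)
Line 2: ['banana', 'version'] (min_width=14, slack=5)
Line 3: ['letter', 'page', 'grass'] (min_width=17, slack=2)
Line 4: ['plane', 'white'] (min_width=11, slack=8)

Answer: |on  dust clean fish|
|banana      version|
|letter  page  grass|
|plane white        |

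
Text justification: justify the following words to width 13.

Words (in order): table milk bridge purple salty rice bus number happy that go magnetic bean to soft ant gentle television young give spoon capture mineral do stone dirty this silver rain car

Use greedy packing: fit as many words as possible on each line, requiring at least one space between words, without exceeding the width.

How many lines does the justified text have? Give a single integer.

Line 1: ['table', 'milk'] (min_width=10, slack=3)
Line 2: ['bridge', 'purple'] (min_width=13, slack=0)
Line 3: ['salty', 'rice'] (min_width=10, slack=3)
Line 4: ['bus', 'number'] (min_width=10, slack=3)
Line 5: ['happy', 'that', 'go'] (min_width=13, slack=0)
Line 6: ['magnetic', 'bean'] (min_width=13, slack=0)
Line 7: ['to', 'soft', 'ant'] (min_width=11, slack=2)
Line 8: ['gentle'] (min_width=6, slack=7)
Line 9: ['television'] (min_width=10, slack=3)
Line 10: ['young', 'give'] (min_width=10, slack=3)
Line 11: ['spoon', 'capture'] (min_width=13, slack=0)
Line 12: ['mineral', 'do'] (min_width=10, slack=3)
Line 13: ['stone', 'dirty'] (min_width=11, slack=2)
Line 14: ['this', 'silver'] (min_width=11, slack=2)
Line 15: ['rain', 'car'] (min_width=8, slack=5)
Total lines: 15

Answer: 15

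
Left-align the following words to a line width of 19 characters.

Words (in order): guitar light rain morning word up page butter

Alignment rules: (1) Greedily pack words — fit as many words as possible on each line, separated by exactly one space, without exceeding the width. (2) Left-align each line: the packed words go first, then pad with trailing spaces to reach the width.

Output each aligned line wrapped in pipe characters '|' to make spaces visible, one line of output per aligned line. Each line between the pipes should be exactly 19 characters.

Line 1: ['guitar', 'light', 'rain'] (min_width=17, slack=2)
Line 2: ['morning', 'word', 'up'] (min_width=15, slack=4)
Line 3: ['page', 'butter'] (min_width=11, slack=8)

Answer: |guitar light rain  |
|morning word up    |
|page butter        |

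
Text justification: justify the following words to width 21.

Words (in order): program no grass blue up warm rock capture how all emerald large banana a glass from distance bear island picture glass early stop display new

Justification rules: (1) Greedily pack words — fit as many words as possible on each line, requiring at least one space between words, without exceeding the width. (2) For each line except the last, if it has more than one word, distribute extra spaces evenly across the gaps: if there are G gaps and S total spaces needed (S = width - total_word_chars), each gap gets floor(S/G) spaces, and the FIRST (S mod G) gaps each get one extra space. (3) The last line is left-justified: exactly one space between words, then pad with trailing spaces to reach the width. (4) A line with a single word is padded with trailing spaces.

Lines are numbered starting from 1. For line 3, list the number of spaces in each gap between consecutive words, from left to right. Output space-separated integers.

Line 1: ['program', 'no', 'grass', 'blue'] (min_width=21, slack=0)
Line 2: ['up', 'warm', 'rock', 'capture'] (min_width=20, slack=1)
Line 3: ['how', 'all', 'emerald', 'large'] (min_width=21, slack=0)
Line 4: ['banana', 'a', 'glass', 'from'] (min_width=19, slack=2)
Line 5: ['distance', 'bear', 'island'] (min_width=20, slack=1)
Line 6: ['picture', 'glass', 'early'] (min_width=19, slack=2)
Line 7: ['stop', 'display', 'new'] (min_width=16, slack=5)

Answer: 1 1 1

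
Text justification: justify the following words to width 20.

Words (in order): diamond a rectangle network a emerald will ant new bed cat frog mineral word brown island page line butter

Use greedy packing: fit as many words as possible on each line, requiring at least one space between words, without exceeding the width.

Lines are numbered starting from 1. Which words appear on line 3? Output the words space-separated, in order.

Line 1: ['diamond', 'a', 'rectangle'] (min_width=19, slack=1)
Line 2: ['network', 'a', 'emerald'] (min_width=17, slack=3)
Line 3: ['will', 'ant', 'new', 'bed', 'cat'] (min_width=20, slack=0)
Line 4: ['frog', 'mineral', 'word'] (min_width=17, slack=3)
Line 5: ['brown', 'island', 'page'] (min_width=17, slack=3)
Line 6: ['line', 'butter'] (min_width=11, slack=9)

Answer: will ant new bed cat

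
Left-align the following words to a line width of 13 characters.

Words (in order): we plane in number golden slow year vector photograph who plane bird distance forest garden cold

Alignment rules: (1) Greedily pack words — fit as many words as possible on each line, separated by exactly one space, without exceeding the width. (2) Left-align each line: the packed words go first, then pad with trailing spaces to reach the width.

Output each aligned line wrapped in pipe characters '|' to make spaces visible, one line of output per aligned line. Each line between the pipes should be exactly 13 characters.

Answer: |we plane in  |
|number golden|
|slow year    |
|vector       |
|photograph   |
|who plane    |
|bird distance|
|forest garden|
|cold         |

Derivation:
Line 1: ['we', 'plane', 'in'] (min_width=11, slack=2)
Line 2: ['number', 'golden'] (min_width=13, slack=0)
Line 3: ['slow', 'year'] (min_width=9, slack=4)
Line 4: ['vector'] (min_width=6, slack=7)
Line 5: ['photograph'] (min_width=10, slack=3)
Line 6: ['who', 'plane'] (min_width=9, slack=4)
Line 7: ['bird', 'distance'] (min_width=13, slack=0)
Line 8: ['forest', 'garden'] (min_width=13, slack=0)
Line 9: ['cold'] (min_width=4, slack=9)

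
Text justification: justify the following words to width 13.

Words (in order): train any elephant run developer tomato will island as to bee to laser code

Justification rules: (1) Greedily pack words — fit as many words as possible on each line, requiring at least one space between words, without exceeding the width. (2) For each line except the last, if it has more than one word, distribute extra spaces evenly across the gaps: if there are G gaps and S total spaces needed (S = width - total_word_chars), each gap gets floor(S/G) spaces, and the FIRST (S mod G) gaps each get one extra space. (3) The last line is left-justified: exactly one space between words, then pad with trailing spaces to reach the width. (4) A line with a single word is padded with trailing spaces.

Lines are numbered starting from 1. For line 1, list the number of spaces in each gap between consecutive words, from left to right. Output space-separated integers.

Answer: 5

Derivation:
Line 1: ['train', 'any'] (min_width=9, slack=4)
Line 2: ['elephant', 'run'] (min_width=12, slack=1)
Line 3: ['developer'] (min_width=9, slack=4)
Line 4: ['tomato', 'will'] (min_width=11, slack=2)
Line 5: ['island', 'as', 'to'] (min_width=12, slack=1)
Line 6: ['bee', 'to', 'laser'] (min_width=12, slack=1)
Line 7: ['code'] (min_width=4, slack=9)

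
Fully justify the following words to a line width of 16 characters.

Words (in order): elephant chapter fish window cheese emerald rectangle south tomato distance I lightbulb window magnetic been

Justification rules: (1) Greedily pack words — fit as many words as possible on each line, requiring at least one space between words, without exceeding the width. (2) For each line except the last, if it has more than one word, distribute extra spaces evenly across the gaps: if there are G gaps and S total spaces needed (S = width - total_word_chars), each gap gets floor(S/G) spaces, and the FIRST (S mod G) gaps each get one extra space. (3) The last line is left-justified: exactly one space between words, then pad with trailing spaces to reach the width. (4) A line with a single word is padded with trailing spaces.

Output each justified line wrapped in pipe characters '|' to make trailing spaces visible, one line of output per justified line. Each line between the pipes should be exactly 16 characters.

Line 1: ['elephant', 'chapter'] (min_width=16, slack=0)
Line 2: ['fish', 'window'] (min_width=11, slack=5)
Line 3: ['cheese', 'emerald'] (min_width=14, slack=2)
Line 4: ['rectangle', 'south'] (min_width=15, slack=1)
Line 5: ['tomato', 'distance'] (min_width=15, slack=1)
Line 6: ['I', 'lightbulb'] (min_width=11, slack=5)
Line 7: ['window', 'magnetic'] (min_width=15, slack=1)
Line 8: ['been'] (min_width=4, slack=12)

Answer: |elephant chapter|
|fish      window|
|cheese   emerald|
|rectangle  south|
|tomato  distance|
|I      lightbulb|
|window  magnetic|
|been            |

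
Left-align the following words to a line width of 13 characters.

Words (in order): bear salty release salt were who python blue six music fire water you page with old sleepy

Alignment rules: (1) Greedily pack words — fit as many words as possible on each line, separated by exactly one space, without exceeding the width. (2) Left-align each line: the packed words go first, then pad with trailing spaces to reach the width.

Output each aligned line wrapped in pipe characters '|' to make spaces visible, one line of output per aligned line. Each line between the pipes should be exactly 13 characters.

Answer: |bear salty   |
|release salt |
|were who     |
|python blue  |
|six music    |
|fire water   |
|you page with|
|old sleepy   |

Derivation:
Line 1: ['bear', 'salty'] (min_width=10, slack=3)
Line 2: ['release', 'salt'] (min_width=12, slack=1)
Line 3: ['were', 'who'] (min_width=8, slack=5)
Line 4: ['python', 'blue'] (min_width=11, slack=2)
Line 5: ['six', 'music'] (min_width=9, slack=4)
Line 6: ['fire', 'water'] (min_width=10, slack=3)
Line 7: ['you', 'page', 'with'] (min_width=13, slack=0)
Line 8: ['old', 'sleepy'] (min_width=10, slack=3)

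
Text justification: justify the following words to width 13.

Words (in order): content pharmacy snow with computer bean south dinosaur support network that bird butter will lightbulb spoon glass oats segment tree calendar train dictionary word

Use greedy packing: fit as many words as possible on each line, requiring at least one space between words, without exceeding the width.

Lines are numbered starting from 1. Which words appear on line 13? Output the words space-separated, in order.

Line 1: ['content'] (min_width=7, slack=6)
Line 2: ['pharmacy', 'snow'] (min_width=13, slack=0)
Line 3: ['with', 'computer'] (min_width=13, slack=0)
Line 4: ['bean', 'south'] (min_width=10, slack=3)
Line 5: ['dinosaur'] (min_width=8, slack=5)
Line 6: ['support'] (min_width=7, slack=6)
Line 7: ['network', 'that'] (min_width=12, slack=1)
Line 8: ['bird', 'butter'] (min_width=11, slack=2)
Line 9: ['will'] (min_width=4, slack=9)
Line 10: ['lightbulb'] (min_width=9, slack=4)
Line 11: ['spoon', 'glass'] (min_width=11, slack=2)
Line 12: ['oats', 'segment'] (min_width=12, slack=1)
Line 13: ['tree', 'calendar'] (min_width=13, slack=0)
Line 14: ['train'] (min_width=5, slack=8)
Line 15: ['dictionary'] (min_width=10, slack=3)
Line 16: ['word'] (min_width=4, slack=9)

Answer: tree calendar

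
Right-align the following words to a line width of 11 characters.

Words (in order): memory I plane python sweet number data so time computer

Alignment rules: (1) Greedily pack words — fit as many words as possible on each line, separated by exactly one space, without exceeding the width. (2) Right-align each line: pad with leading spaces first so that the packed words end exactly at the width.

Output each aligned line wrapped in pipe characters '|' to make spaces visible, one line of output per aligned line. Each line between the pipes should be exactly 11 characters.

Line 1: ['memory', 'I'] (min_width=8, slack=3)
Line 2: ['plane'] (min_width=5, slack=6)
Line 3: ['python'] (min_width=6, slack=5)
Line 4: ['sweet'] (min_width=5, slack=6)
Line 5: ['number', 'data'] (min_width=11, slack=0)
Line 6: ['so', 'time'] (min_width=7, slack=4)
Line 7: ['computer'] (min_width=8, slack=3)

Answer: |   memory I|
|      plane|
|     python|
|      sweet|
|number data|
|    so time|
|   computer|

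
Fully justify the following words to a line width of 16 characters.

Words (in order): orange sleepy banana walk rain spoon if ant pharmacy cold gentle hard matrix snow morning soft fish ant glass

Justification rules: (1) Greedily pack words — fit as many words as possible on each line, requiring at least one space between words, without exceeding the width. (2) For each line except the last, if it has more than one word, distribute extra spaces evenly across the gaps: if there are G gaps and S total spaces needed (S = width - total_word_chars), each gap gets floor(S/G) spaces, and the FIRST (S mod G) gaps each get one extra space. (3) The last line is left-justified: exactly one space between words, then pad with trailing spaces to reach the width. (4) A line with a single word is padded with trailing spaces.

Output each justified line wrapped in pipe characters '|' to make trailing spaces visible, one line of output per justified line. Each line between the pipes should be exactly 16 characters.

Line 1: ['orange', 'sleepy'] (min_width=13, slack=3)
Line 2: ['banana', 'walk', 'rain'] (min_width=16, slack=0)
Line 3: ['spoon', 'if', 'ant'] (min_width=12, slack=4)
Line 4: ['pharmacy', 'cold'] (min_width=13, slack=3)
Line 5: ['gentle', 'hard'] (min_width=11, slack=5)
Line 6: ['matrix', 'snow'] (min_width=11, slack=5)
Line 7: ['morning', 'soft'] (min_width=12, slack=4)
Line 8: ['fish', 'ant', 'glass'] (min_width=14, slack=2)

Answer: |orange    sleepy|
|banana walk rain|
|spoon   if   ant|
|pharmacy    cold|
|gentle      hard|
|matrix      snow|
|morning     soft|
|fish ant glass  |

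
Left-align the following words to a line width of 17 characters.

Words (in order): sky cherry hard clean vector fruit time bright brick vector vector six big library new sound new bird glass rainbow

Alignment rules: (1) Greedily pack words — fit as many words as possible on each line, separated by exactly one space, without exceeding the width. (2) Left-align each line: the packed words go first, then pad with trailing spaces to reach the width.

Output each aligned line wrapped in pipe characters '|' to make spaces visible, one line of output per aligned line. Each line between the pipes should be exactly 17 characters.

Answer: |sky cherry hard  |
|clean vector     |
|fruit time bright|
|brick vector     |
|vector six big   |
|library new sound|
|new bird glass   |
|rainbow          |

Derivation:
Line 1: ['sky', 'cherry', 'hard'] (min_width=15, slack=2)
Line 2: ['clean', 'vector'] (min_width=12, slack=5)
Line 3: ['fruit', 'time', 'bright'] (min_width=17, slack=0)
Line 4: ['brick', 'vector'] (min_width=12, slack=5)
Line 5: ['vector', 'six', 'big'] (min_width=14, slack=3)
Line 6: ['library', 'new', 'sound'] (min_width=17, slack=0)
Line 7: ['new', 'bird', 'glass'] (min_width=14, slack=3)
Line 8: ['rainbow'] (min_width=7, slack=10)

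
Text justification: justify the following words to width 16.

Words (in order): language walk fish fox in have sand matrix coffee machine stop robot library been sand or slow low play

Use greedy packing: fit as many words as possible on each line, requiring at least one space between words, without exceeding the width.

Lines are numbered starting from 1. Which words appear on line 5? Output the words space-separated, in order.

Answer: stop robot

Derivation:
Line 1: ['language', 'walk'] (min_width=13, slack=3)
Line 2: ['fish', 'fox', 'in', 'have'] (min_width=16, slack=0)
Line 3: ['sand', 'matrix'] (min_width=11, slack=5)
Line 4: ['coffee', 'machine'] (min_width=14, slack=2)
Line 5: ['stop', 'robot'] (min_width=10, slack=6)
Line 6: ['library', 'been'] (min_width=12, slack=4)
Line 7: ['sand', 'or', 'slow', 'low'] (min_width=16, slack=0)
Line 8: ['play'] (min_width=4, slack=12)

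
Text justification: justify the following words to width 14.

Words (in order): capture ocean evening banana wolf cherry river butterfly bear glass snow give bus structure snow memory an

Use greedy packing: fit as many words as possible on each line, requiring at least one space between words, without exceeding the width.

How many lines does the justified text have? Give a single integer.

Answer: 9

Derivation:
Line 1: ['capture', 'ocean'] (min_width=13, slack=1)
Line 2: ['evening', 'banana'] (min_width=14, slack=0)
Line 3: ['wolf', 'cherry'] (min_width=11, slack=3)
Line 4: ['river'] (min_width=5, slack=9)
Line 5: ['butterfly', 'bear'] (min_width=14, slack=0)
Line 6: ['glass', 'snow'] (min_width=10, slack=4)
Line 7: ['give', 'bus'] (min_width=8, slack=6)
Line 8: ['structure', 'snow'] (min_width=14, slack=0)
Line 9: ['memory', 'an'] (min_width=9, slack=5)
Total lines: 9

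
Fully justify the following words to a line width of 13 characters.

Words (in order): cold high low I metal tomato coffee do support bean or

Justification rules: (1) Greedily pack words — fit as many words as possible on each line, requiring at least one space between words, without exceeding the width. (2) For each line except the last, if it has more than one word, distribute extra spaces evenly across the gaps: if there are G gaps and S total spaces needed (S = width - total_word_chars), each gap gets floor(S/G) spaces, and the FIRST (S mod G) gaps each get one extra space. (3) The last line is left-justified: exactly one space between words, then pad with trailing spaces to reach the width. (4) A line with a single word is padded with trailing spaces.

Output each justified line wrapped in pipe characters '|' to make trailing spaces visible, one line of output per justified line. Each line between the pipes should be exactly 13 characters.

Answer: |cold high low|
|I       metal|
|tomato coffee|
|do    support|
|bean or      |

Derivation:
Line 1: ['cold', 'high', 'low'] (min_width=13, slack=0)
Line 2: ['I', 'metal'] (min_width=7, slack=6)
Line 3: ['tomato', 'coffee'] (min_width=13, slack=0)
Line 4: ['do', 'support'] (min_width=10, slack=3)
Line 5: ['bean', 'or'] (min_width=7, slack=6)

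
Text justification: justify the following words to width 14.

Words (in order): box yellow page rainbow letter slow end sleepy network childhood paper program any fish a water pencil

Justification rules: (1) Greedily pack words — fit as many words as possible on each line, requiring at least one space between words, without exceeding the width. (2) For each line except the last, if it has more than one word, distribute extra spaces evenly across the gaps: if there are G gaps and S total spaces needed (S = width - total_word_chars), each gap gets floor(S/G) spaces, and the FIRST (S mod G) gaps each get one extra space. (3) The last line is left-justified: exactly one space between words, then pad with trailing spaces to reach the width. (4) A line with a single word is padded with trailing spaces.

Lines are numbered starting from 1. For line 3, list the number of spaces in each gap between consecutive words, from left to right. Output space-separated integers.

Answer: 4

Derivation:
Line 1: ['box', 'yellow'] (min_width=10, slack=4)
Line 2: ['page', 'rainbow'] (min_width=12, slack=2)
Line 3: ['letter', 'slow'] (min_width=11, slack=3)
Line 4: ['end', 'sleepy'] (min_width=10, slack=4)
Line 5: ['network'] (min_width=7, slack=7)
Line 6: ['childhood'] (min_width=9, slack=5)
Line 7: ['paper', 'program'] (min_width=13, slack=1)
Line 8: ['any', 'fish', 'a'] (min_width=10, slack=4)
Line 9: ['water', 'pencil'] (min_width=12, slack=2)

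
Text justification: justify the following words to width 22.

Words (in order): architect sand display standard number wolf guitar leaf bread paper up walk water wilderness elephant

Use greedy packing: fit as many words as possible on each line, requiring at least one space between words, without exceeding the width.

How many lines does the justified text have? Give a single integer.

Line 1: ['architect', 'sand', 'display'] (min_width=22, slack=0)
Line 2: ['standard', 'number', 'wolf'] (min_width=20, slack=2)
Line 3: ['guitar', 'leaf', 'bread'] (min_width=17, slack=5)
Line 4: ['paper', 'up', 'walk', 'water'] (min_width=19, slack=3)
Line 5: ['wilderness', 'elephant'] (min_width=19, slack=3)
Total lines: 5

Answer: 5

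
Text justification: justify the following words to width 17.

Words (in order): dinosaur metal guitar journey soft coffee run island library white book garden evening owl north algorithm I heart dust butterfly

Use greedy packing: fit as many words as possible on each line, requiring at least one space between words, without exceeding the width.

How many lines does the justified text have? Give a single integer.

Answer: 8

Derivation:
Line 1: ['dinosaur', 'metal'] (min_width=14, slack=3)
Line 2: ['guitar', 'journey'] (min_width=14, slack=3)
Line 3: ['soft', 'coffee', 'run'] (min_width=15, slack=2)
Line 4: ['island', 'library'] (min_width=14, slack=3)
Line 5: ['white', 'book', 'garden'] (min_width=17, slack=0)
Line 6: ['evening', 'owl', 'north'] (min_width=17, slack=0)
Line 7: ['algorithm', 'I', 'heart'] (min_width=17, slack=0)
Line 8: ['dust', 'butterfly'] (min_width=14, slack=3)
Total lines: 8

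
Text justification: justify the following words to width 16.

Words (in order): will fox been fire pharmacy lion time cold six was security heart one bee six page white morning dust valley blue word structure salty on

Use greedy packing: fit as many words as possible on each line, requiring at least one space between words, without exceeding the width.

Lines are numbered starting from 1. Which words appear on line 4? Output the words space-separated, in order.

Line 1: ['will', 'fox', 'been'] (min_width=13, slack=3)
Line 2: ['fire', 'pharmacy'] (min_width=13, slack=3)
Line 3: ['lion', 'time', 'cold'] (min_width=14, slack=2)
Line 4: ['six', 'was', 'security'] (min_width=16, slack=0)
Line 5: ['heart', 'one', 'bee'] (min_width=13, slack=3)
Line 6: ['six', 'page', 'white'] (min_width=14, slack=2)
Line 7: ['morning', 'dust'] (min_width=12, slack=4)
Line 8: ['valley', 'blue', 'word'] (min_width=16, slack=0)
Line 9: ['structure', 'salty'] (min_width=15, slack=1)
Line 10: ['on'] (min_width=2, slack=14)

Answer: six was security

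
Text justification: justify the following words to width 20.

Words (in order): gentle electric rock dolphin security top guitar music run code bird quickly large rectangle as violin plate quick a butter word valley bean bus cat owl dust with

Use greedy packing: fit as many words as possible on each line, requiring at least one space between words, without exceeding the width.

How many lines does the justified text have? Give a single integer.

Answer: 9

Derivation:
Line 1: ['gentle', 'electric', 'rock'] (min_width=20, slack=0)
Line 2: ['dolphin', 'security', 'top'] (min_width=20, slack=0)
Line 3: ['guitar', 'music', 'run'] (min_width=16, slack=4)
Line 4: ['code', 'bird', 'quickly'] (min_width=17, slack=3)
Line 5: ['large', 'rectangle', 'as'] (min_width=18, slack=2)
Line 6: ['violin', 'plate', 'quick', 'a'] (min_width=20, slack=0)
Line 7: ['butter', 'word', 'valley'] (min_width=18, slack=2)
Line 8: ['bean', 'bus', 'cat', 'owl'] (min_width=16, slack=4)
Line 9: ['dust', 'with'] (min_width=9, slack=11)
Total lines: 9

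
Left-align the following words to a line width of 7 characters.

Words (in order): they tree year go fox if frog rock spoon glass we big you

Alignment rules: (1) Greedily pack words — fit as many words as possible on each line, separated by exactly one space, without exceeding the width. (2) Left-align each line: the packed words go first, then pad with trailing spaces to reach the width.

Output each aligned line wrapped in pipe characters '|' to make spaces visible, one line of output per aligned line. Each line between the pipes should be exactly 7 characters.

Answer: |they   |
|tree   |
|year go|
|fox if |
|frog   |
|rock   |
|spoon  |
|glass  |
|we big |
|you    |

Derivation:
Line 1: ['they'] (min_width=4, slack=3)
Line 2: ['tree'] (min_width=4, slack=3)
Line 3: ['year', 'go'] (min_width=7, slack=0)
Line 4: ['fox', 'if'] (min_width=6, slack=1)
Line 5: ['frog'] (min_width=4, slack=3)
Line 6: ['rock'] (min_width=4, slack=3)
Line 7: ['spoon'] (min_width=5, slack=2)
Line 8: ['glass'] (min_width=5, slack=2)
Line 9: ['we', 'big'] (min_width=6, slack=1)
Line 10: ['you'] (min_width=3, slack=4)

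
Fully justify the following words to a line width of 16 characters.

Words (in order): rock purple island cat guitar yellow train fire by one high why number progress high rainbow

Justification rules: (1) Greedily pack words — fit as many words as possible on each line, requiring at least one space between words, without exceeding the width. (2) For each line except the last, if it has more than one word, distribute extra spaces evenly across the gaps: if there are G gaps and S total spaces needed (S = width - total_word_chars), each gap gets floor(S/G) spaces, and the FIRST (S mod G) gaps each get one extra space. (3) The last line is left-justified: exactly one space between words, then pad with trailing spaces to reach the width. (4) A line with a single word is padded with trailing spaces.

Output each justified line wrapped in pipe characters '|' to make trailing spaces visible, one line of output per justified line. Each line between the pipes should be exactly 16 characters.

Answer: |rock      purple|
|island       cat|
|guitar    yellow|
|train   fire  by|
|one   high   why|
|number  progress|
|high rainbow    |

Derivation:
Line 1: ['rock', 'purple'] (min_width=11, slack=5)
Line 2: ['island', 'cat'] (min_width=10, slack=6)
Line 3: ['guitar', 'yellow'] (min_width=13, slack=3)
Line 4: ['train', 'fire', 'by'] (min_width=13, slack=3)
Line 5: ['one', 'high', 'why'] (min_width=12, slack=4)
Line 6: ['number', 'progress'] (min_width=15, slack=1)
Line 7: ['high', 'rainbow'] (min_width=12, slack=4)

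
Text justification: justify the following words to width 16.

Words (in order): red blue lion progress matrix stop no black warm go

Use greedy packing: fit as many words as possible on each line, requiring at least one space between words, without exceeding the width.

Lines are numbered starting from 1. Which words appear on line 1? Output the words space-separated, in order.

Answer: red blue lion

Derivation:
Line 1: ['red', 'blue', 'lion'] (min_width=13, slack=3)
Line 2: ['progress', 'matrix'] (min_width=15, slack=1)
Line 3: ['stop', 'no', 'black'] (min_width=13, slack=3)
Line 4: ['warm', 'go'] (min_width=7, slack=9)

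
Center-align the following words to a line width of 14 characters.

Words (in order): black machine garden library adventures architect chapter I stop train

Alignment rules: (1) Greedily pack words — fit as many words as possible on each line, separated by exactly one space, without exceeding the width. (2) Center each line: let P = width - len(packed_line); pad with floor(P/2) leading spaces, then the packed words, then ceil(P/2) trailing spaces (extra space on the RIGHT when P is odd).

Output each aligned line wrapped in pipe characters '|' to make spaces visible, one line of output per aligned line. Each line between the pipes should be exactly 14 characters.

Line 1: ['black', 'machine'] (min_width=13, slack=1)
Line 2: ['garden', 'library'] (min_width=14, slack=0)
Line 3: ['adventures'] (min_width=10, slack=4)
Line 4: ['architect'] (min_width=9, slack=5)
Line 5: ['chapter', 'I', 'stop'] (min_width=14, slack=0)
Line 6: ['train'] (min_width=5, slack=9)

Answer: |black machine |
|garden library|
|  adventures  |
|  architect   |
|chapter I stop|
|    train     |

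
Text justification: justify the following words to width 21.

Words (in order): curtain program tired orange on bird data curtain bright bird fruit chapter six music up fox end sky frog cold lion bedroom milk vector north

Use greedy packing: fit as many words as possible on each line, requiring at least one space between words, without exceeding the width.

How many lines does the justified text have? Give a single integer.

Line 1: ['curtain', 'program', 'tired'] (min_width=21, slack=0)
Line 2: ['orange', 'on', 'bird', 'data'] (min_width=19, slack=2)
Line 3: ['curtain', 'bright', 'bird'] (min_width=19, slack=2)
Line 4: ['fruit', 'chapter', 'six'] (min_width=17, slack=4)
Line 5: ['music', 'up', 'fox', 'end', 'sky'] (min_width=20, slack=1)
Line 6: ['frog', 'cold', 'lion'] (min_width=14, slack=7)
Line 7: ['bedroom', 'milk', 'vector'] (min_width=19, slack=2)
Line 8: ['north'] (min_width=5, slack=16)
Total lines: 8

Answer: 8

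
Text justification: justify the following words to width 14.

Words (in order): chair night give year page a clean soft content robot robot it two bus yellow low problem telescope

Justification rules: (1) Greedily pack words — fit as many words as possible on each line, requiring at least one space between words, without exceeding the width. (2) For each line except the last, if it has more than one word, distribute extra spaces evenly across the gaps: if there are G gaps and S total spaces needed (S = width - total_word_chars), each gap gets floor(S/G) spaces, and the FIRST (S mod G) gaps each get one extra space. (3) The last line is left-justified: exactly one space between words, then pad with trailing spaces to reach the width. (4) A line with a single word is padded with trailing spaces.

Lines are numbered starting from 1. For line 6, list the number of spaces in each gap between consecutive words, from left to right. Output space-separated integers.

Line 1: ['chair', 'night'] (min_width=11, slack=3)
Line 2: ['give', 'year', 'page'] (min_width=14, slack=0)
Line 3: ['a', 'clean', 'soft'] (min_width=12, slack=2)
Line 4: ['content', 'robot'] (min_width=13, slack=1)
Line 5: ['robot', 'it', 'two'] (min_width=12, slack=2)
Line 6: ['bus', 'yellow', 'low'] (min_width=14, slack=0)
Line 7: ['problem'] (min_width=7, slack=7)
Line 8: ['telescope'] (min_width=9, slack=5)

Answer: 1 1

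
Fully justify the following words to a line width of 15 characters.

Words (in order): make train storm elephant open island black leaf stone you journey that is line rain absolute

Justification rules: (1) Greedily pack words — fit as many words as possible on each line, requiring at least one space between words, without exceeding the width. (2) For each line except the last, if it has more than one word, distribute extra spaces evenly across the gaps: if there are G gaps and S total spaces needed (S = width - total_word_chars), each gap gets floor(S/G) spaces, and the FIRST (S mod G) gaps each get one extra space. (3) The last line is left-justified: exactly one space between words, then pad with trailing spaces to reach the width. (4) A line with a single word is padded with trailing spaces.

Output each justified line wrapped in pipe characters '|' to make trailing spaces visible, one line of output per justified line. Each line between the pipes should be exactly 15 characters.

Line 1: ['make', 'train'] (min_width=10, slack=5)
Line 2: ['storm', 'elephant'] (min_width=14, slack=1)
Line 3: ['open', 'island'] (min_width=11, slack=4)
Line 4: ['black', 'leaf'] (min_width=10, slack=5)
Line 5: ['stone', 'you'] (min_width=9, slack=6)
Line 6: ['journey', 'that', 'is'] (min_width=15, slack=0)
Line 7: ['line', 'rain'] (min_width=9, slack=6)
Line 8: ['absolute'] (min_width=8, slack=7)

Answer: |make      train|
|storm  elephant|
|open     island|
|black      leaf|
|stone       you|
|journey that is|
|line       rain|
|absolute       |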